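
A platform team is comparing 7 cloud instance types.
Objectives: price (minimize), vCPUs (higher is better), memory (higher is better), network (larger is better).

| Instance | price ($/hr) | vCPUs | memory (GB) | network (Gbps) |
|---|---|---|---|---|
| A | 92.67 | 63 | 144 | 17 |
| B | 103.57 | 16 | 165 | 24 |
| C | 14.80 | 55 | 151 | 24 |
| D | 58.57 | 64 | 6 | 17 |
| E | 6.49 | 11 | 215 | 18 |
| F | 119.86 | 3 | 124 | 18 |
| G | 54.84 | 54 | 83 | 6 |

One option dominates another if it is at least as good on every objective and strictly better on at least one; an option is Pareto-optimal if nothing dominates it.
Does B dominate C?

B vs C: B is worse on price (103.57 vs 14.80), so it does not dominate C.

No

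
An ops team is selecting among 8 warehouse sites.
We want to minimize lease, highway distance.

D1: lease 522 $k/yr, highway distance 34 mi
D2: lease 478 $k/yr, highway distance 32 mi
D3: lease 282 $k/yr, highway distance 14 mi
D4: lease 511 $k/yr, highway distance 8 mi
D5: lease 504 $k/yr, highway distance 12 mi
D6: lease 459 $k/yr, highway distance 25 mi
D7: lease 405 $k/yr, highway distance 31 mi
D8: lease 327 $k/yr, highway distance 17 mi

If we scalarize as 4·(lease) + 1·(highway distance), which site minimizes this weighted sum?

D1: 4·522 + 1·34 = 2122
D2: 4·478 + 1·32 = 1944
D3: 4·282 + 1·14 = 1142
D4: 4·511 + 1·8 = 2052
D5: 4·504 + 1·12 = 2028
D6: 4·459 + 1·25 = 1861
D7: 4·405 + 1·31 = 1651
D8: 4·327 + 1·17 = 1325
Lowest: D3 at 1142.

D3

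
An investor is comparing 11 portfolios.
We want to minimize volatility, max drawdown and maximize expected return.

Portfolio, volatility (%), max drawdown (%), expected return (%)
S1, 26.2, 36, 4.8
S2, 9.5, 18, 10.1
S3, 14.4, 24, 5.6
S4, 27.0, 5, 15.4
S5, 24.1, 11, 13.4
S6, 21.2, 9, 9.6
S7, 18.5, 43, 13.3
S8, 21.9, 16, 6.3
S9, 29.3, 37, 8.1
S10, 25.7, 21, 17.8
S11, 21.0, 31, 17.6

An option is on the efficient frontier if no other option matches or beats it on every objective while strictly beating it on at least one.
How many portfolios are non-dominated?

7

S1: dominated by S2 (volatility 9.5≤26.2, max drawdown 18≤36, expected return 10.1≥4.8).
S2: not dominated (best volatility).
S3: dominated by S2 (volatility 9.5≤14.4, max drawdown 18≤24, expected return 10.1≥5.6).
S4: not dominated (best max drawdown).
S5: not dominated.
S6: not dominated.
S7: not dominated.
S8: dominated by S6 (volatility 21.2≤21.9, max drawdown 9≤16, expected return 9.6≥6.3).
S9: dominated by S2 (volatility 9.5≤29.3, max drawdown 18≤37, expected return 10.1≥8.1).
S10: not dominated (best expected return).
S11: not dominated.
Pareto-optimal: S2, S4, S5, S6, S7, S10, S11 → 7.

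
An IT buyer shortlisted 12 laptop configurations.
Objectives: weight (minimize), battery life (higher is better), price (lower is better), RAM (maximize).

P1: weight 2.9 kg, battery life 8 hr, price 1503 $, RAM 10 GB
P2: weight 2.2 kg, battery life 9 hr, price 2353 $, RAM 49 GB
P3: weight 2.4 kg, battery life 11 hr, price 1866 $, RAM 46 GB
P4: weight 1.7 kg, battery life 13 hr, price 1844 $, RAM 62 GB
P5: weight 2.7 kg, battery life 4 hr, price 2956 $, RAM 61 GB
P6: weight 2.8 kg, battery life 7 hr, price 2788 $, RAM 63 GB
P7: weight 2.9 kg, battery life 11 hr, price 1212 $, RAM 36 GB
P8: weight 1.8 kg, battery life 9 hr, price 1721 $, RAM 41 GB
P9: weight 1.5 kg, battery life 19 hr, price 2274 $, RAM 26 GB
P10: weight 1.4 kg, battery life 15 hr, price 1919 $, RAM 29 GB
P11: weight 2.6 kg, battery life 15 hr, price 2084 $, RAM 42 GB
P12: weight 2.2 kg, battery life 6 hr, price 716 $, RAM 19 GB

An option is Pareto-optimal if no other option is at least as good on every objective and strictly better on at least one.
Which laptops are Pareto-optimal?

P4, P6, P7, P8, P9, P10, P11, P12

P1: dominated by P7 (weight 2.9≤2.9, battery life 11≥8, price 1212≤1503, RAM 36≥10).
P2: dominated by P4 (weight 1.7≤2.2, battery life 13≥9, price 1844≤2353, RAM 62≥49).
P3: dominated by P4 (weight 1.7≤2.4, battery life 13≥11, price 1844≤1866, RAM 62≥46).
P4: not dominated.
P5: dominated by P4 (weight 1.7≤2.7, battery life 13≥4, price 1844≤2956, RAM 62≥61).
P6: not dominated (best RAM).
P7: not dominated.
P8: not dominated.
P9: not dominated (best battery life).
P10: not dominated (best weight).
P11: not dominated.
P12: not dominated (best price).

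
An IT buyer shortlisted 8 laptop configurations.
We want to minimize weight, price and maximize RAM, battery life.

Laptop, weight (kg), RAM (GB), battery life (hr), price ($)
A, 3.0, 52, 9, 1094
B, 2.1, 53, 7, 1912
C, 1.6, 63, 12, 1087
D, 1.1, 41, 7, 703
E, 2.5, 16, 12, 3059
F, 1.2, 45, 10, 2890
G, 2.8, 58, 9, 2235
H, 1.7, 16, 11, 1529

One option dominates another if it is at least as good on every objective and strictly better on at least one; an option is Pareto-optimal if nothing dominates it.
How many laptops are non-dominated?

A: dominated by C (weight 1.6≤3.0, RAM 63≥52, battery life 12≥9, price 1087≤1094).
B: dominated by C (weight 1.6≤2.1, RAM 63≥53, battery life 12≥7, price 1087≤1912).
C: not dominated (best RAM).
D: not dominated (best weight).
E: dominated by C (weight 1.6≤2.5, RAM 63≥16, battery life 12≥12, price 1087≤3059).
F: not dominated.
G: dominated by C (weight 1.6≤2.8, RAM 63≥58, battery life 12≥9, price 1087≤2235).
H: dominated by C (weight 1.6≤1.7, RAM 63≥16, battery life 12≥11, price 1087≤1529).
Pareto-optimal: C, D, F → 3.

3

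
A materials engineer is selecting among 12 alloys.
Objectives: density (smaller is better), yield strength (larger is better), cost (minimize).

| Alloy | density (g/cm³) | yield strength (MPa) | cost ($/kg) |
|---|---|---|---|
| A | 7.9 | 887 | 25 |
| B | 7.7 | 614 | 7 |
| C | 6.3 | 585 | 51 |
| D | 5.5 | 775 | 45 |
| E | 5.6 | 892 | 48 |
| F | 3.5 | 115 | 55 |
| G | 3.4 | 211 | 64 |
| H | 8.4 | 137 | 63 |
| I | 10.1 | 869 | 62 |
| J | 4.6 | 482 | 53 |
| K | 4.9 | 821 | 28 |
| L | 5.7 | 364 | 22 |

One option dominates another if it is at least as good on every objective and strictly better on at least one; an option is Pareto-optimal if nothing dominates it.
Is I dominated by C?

No

C vs I: C is worse on yield strength (585 vs 869), so it does not dominate I.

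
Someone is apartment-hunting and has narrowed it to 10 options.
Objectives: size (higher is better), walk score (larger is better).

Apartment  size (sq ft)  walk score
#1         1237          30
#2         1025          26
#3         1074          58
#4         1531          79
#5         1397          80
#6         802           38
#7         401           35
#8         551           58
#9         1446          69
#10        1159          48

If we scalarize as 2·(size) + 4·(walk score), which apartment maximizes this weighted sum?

#1: 2·1237 + 4·30 = 2594
#2: 2·1025 + 4·26 = 2154
#3: 2·1074 + 4·58 = 2380
#4: 2·1531 + 4·79 = 3378
#5: 2·1397 + 4·80 = 3114
#6: 2·802 + 4·38 = 1756
#7: 2·401 + 4·35 = 942
#8: 2·551 + 4·58 = 1334
#9: 2·1446 + 4·69 = 3168
#10: 2·1159 + 4·48 = 2510
Highest: #4 at 3378.

#4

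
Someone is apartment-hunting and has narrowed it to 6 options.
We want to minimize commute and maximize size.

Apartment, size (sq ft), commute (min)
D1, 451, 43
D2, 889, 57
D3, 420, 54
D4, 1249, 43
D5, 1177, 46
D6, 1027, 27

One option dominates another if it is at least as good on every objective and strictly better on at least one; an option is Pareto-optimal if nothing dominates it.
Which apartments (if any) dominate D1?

D4, D6

D4: size 1249≥451, commute 43≤43 — dominates D1.
D6: size 1027≥451, commute 27≤43 — dominates D1.
Others (D2, D3, D5) are each worse than D1 on at least one objective.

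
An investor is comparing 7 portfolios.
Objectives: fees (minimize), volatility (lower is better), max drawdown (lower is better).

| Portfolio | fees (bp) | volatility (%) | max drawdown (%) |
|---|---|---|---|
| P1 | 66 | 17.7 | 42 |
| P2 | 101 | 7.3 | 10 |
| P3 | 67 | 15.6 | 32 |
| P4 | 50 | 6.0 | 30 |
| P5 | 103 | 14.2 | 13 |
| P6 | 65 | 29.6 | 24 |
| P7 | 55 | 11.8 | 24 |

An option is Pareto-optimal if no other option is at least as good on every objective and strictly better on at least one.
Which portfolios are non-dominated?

P1: dominated by P4 (fees 50≤66, volatility 6.0≤17.7, max drawdown 30≤42).
P2: not dominated (best max drawdown).
P3: dominated by P4 (fees 50≤67, volatility 6.0≤15.6, max drawdown 30≤32).
P4: not dominated (best fees).
P5: dominated by P2 (fees 101≤103, volatility 7.3≤14.2, max drawdown 10≤13).
P6: dominated by P7 (fees 55≤65, volatility 11.8≤29.6, max drawdown 24≤24).
P7: not dominated.

P2, P4, P7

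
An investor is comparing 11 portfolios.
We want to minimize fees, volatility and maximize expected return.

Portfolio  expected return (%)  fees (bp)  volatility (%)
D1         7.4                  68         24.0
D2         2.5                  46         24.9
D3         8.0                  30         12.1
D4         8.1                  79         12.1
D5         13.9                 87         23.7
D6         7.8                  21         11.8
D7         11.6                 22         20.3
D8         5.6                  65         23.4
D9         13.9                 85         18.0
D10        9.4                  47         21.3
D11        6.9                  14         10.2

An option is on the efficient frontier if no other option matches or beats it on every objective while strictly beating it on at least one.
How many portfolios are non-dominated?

D1: dominated by D3 (expected return 8.0≥7.4, fees 30≤68, volatility 12.1≤24.0).
D2: dominated by D3 (expected return 8.0≥2.5, fees 30≤46, volatility 12.1≤24.9).
D3: not dominated.
D4: not dominated.
D5: dominated by D9 (expected return 13.9≥13.9, fees 85≤87, volatility 18.0≤23.7).
D6: not dominated.
D7: not dominated.
D8: dominated by D3 (expected return 8.0≥5.6, fees 30≤65, volatility 12.1≤23.4).
D9: not dominated.
D10: dominated by D7 (expected return 11.6≥9.4, fees 22≤47, volatility 20.3≤21.3).
D11: not dominated (best fees).
Pareto-optimal: D3, D4, D6, D7, D9, D11 → 6.

6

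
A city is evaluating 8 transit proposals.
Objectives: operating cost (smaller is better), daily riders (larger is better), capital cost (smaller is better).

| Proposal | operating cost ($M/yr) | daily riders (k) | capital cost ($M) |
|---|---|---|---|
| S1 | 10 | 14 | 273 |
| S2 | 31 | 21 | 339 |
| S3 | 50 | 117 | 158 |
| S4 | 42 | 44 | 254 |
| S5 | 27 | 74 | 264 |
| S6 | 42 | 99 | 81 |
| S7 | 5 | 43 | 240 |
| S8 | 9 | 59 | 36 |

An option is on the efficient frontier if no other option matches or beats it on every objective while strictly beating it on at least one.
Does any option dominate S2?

S5 vs S2: operating cost 27≤31, daily riders 74≥21, capital cost 264≤339 — S5 is at least as good on every objective and strictly better on at least one, so S5 dominates S2.

Yes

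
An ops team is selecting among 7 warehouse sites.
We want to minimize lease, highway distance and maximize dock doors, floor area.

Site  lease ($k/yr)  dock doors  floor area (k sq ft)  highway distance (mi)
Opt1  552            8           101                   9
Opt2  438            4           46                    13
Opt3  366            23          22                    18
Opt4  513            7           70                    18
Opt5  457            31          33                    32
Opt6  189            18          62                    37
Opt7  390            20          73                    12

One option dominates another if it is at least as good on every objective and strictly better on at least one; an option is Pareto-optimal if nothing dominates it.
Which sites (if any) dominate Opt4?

Opt7: lease 390≤513, dock doors 20≥7, floor area 73≥70, highway distance 12≤18 — dominates Opt4.
Others (Opt1, Opt2, Opt3, Opt5, Opt6) are each worse than Opt4 on at least one objective.

Opt7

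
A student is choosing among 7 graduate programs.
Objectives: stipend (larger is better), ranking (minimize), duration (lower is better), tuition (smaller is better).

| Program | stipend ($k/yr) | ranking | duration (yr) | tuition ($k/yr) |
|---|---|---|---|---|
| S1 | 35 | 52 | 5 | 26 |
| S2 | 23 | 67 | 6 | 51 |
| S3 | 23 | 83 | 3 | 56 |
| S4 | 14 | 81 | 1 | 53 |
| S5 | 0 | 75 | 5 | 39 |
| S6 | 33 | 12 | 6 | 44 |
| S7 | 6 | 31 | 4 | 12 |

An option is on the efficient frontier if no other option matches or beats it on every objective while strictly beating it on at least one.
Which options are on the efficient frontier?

S1, S3, S4, S6, S7

S1: not dominated (best stipend).
S2: dominated by S1 (stipend 35≥23, ranking 52≤67, duration 5≤6, tuition 26≤51).
S3: not dominated.
S4: not dominated (best duration).
S5: dominated by S1 (stipend 35≥0, ranking 52≤75, duration 5≤5, tuition 26≤39).
S6: not dominated (best ranking).
S7: not dominated (best tuition).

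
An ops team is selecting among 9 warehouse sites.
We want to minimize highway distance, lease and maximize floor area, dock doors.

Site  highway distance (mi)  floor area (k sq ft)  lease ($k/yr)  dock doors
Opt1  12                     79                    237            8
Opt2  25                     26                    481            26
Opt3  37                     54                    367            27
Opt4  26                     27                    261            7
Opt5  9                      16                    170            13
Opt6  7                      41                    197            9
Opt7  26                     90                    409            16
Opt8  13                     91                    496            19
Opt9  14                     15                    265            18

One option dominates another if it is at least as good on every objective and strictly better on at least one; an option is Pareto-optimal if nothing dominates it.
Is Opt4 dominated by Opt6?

Opt6 vs Opt4: highway distance 7≤26, floor area 41≥27, lease 197≤261, dock doors 9≥7 — Opt6 is at least as good on every objective with at least one strict improvement.

Yes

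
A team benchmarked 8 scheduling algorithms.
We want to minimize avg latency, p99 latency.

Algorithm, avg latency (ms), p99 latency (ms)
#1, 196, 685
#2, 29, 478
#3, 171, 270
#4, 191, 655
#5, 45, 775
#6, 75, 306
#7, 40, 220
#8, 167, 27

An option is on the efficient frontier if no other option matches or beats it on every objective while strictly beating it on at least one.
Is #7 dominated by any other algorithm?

#1: worse on avg latency (196 vs 40).
#2: worse on p99 latency (478 vs 220).
#3: worse on avg latency (171 vs 40).
#4: worse on avg latency (191 vs 40).
#5: worse on avg latency (45 vs 40).
#6: worse on avg latency (75 vs 40).
#8: worse on avg latency (167 vs 40).
No option is at least as good as #7 on every objective and strictly better on one.

No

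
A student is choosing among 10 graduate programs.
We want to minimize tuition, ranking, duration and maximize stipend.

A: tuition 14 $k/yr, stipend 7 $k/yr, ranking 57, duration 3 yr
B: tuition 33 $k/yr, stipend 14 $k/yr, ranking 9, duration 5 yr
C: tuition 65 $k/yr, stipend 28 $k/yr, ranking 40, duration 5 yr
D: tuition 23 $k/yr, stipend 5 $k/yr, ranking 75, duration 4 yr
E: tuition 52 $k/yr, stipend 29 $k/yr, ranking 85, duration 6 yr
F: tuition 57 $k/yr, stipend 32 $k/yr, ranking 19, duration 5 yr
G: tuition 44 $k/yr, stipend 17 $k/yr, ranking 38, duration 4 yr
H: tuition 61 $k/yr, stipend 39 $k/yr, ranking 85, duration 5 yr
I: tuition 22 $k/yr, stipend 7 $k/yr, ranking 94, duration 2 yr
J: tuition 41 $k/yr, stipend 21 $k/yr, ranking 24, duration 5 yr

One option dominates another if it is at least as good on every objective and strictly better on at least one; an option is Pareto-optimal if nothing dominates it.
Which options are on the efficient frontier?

A, B, E, F, G, H, I, J

A: not dominated (best tuition).
B: not dominated (best ranking).
C: dominated by F (tuition 57≤65, stipend 32≥28, ranking 19≤40, duration 5≤5).
D: dominated by A (tuition 14≤23, stipend 7≥5, ranking 57≤75, duration 3≤4).
E: not dominated.
F: not dominated.
G: not dominated.
H: not dominated (best stipend).
I: not dominated (best duration).
J: not dominated.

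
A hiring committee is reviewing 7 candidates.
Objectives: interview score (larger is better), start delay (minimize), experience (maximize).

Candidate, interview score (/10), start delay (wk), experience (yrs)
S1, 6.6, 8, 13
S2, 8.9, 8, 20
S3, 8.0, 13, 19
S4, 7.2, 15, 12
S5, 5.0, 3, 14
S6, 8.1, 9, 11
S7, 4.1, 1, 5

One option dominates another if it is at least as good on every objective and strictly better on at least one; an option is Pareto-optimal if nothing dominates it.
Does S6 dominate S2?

S6 vs S2: S6 is worse on interview score (8.1 vs 8.9), so it does not dominate S2.

No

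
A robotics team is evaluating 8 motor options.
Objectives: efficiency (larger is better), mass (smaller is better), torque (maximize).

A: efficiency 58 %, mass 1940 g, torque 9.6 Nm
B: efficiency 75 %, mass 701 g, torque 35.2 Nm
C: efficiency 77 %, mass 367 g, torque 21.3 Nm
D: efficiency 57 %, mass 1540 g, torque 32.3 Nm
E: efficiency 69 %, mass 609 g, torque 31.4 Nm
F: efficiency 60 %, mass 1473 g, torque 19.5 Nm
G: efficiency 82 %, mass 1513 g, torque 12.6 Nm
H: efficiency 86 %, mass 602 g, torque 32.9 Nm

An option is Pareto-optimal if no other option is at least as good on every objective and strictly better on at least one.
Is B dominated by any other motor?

No

A: worse on efficiency (58 vs 75).
C: worse on torque (21.3 vs 35.2).
D: worse on efficiency (57 vs 75).
E: worse on efficiency (69 vs 75).
F: worse on efficiency (60 vs 75).
G: worse on mass (1513 vs 701).
H: worse on torque (32.9 vs 35.2).
No option is at least as good as B on every objective and strictly better on one.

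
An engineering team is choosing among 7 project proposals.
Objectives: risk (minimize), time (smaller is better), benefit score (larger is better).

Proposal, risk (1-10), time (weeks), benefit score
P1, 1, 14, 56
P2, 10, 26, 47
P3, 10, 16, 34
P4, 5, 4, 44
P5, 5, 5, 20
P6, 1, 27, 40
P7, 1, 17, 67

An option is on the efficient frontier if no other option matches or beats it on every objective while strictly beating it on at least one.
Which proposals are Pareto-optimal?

P1: not dominated.
P2: dominated by P1 (risk 1≤10, time 14≤26, benefit score 56≥47).
P3: dominated by P1 (risk 1≤10, time 14≤16, benefit score 56≥34).
P4: not dominated (best time).
P5: dominated by P4 (risk 5≤5, time 4≤5, benefit score 44≥20).
P6: dominated by P1 (risk 1≤1, time 14≤27, benefit score 56≥40).
P7: not dominated (best benefit score).

P1, P4, P7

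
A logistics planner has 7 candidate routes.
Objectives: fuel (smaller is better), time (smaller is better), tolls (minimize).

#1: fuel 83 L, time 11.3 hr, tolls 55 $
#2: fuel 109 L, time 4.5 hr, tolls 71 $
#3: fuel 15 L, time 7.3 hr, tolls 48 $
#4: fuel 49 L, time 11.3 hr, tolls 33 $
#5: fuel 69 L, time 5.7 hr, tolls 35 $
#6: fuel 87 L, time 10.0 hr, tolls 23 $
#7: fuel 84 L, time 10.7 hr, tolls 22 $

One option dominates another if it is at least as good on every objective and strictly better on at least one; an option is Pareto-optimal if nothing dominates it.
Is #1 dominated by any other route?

Yes

#3 vs #1: fuel 15≤83, time 7.3≤11.3, tolls 48≤55 — #3 is at least as good on every objective and strictly better on at least one, so #3 dominates #1.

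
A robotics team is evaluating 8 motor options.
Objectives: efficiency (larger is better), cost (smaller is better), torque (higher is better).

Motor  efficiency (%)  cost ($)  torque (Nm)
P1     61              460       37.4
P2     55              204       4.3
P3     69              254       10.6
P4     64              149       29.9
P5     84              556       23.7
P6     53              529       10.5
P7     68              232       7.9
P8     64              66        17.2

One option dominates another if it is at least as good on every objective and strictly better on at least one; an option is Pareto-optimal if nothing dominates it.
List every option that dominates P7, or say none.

P1: worse on efficiency (61 vs 68).
P2: worse on efficiency (55 vs 68).
P3: worse on cost (254 vs 232).
P4: worse on efficiency (64 vs 68).
P5: worse on cost (556 vs 232).
P6: worse on efficiency (53 vs 68).
P8: worse on efficiency (64 vs 68).
No option dominates P7.

none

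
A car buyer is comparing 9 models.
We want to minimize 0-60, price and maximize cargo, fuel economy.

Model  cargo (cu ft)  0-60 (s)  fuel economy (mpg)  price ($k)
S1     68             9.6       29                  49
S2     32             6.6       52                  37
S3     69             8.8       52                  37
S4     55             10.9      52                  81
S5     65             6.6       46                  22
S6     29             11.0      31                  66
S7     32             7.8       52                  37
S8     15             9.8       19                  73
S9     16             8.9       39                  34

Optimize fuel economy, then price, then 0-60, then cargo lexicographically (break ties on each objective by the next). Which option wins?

S2

First maximize fuel economy: best is 52, kept {S2, S3, S4, S7}.
Then minimize price: best is 37, kept {S2, S3, S7}.
Then minimize 0-60: best is 6.6, kept {S2}.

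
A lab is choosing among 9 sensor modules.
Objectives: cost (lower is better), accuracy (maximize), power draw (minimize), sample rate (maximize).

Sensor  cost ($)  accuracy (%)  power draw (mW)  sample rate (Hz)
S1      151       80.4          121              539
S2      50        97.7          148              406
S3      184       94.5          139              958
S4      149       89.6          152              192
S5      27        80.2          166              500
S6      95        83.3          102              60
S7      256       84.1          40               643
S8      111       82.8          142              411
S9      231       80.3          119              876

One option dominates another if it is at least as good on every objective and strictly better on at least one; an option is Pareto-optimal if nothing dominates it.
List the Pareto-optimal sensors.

S1: not dominated.
S2: not dominated (best accuracy).
S3: not dominated (best sample rate).
S4: dominated by S2 (cost 50≤149, accuracy 97.7≥89.6, power draw 148≤152, sample rate 406≥192).
S5: not dominated (best cost).
S6: not dominated.
S7: not dominated (best power draw).
S8: not dominated.
S9: not dominated.

S1, S2, S3, S5, S6, S7, S8, S9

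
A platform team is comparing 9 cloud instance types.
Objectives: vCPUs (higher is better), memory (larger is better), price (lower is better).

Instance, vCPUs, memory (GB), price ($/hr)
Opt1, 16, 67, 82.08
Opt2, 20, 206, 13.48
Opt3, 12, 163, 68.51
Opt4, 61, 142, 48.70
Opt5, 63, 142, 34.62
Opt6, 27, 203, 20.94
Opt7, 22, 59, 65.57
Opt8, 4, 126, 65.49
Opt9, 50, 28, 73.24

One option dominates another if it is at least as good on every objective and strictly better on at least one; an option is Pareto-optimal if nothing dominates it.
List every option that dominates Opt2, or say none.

Opt1: worse on vCPUs (16 vs 20).
Opt3: worse on vCPUs (12 vs 20).
Opt4: worse on memory (142 vs 206).
Opt5: worse on memory (142 vs 206).
Opt6: worse on memory (203 vs 206).
Opt7: worse on memory (59 vs 206).
Opt8: worse on vCPUs (4 vs 20).
Opt9: worse on memory (28 vs 206).
No option dominates Opt2.

none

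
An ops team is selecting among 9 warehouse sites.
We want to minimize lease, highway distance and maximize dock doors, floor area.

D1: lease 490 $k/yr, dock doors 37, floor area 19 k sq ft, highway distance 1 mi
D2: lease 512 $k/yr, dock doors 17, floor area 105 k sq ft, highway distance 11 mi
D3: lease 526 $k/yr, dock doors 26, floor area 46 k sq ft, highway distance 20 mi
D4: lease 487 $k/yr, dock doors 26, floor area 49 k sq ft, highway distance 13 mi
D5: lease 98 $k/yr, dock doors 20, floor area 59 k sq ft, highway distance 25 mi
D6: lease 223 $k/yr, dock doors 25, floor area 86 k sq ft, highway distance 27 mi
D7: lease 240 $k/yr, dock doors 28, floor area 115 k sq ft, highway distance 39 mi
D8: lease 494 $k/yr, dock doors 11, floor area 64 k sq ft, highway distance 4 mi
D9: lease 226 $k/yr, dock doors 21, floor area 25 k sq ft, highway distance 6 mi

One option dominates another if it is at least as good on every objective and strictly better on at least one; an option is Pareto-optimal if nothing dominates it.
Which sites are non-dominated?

D1: not dominated (best dock doors).
D2: not dominated.
D3: dominated by D4 (lease 487≤526, dock doors 26≥26, floor area 49≥46, highway distance 13≤20).
D4: not dominated.
D5: not dominated (best lease).
D6: not dominated.
D7: not dominated (best floor area).
D8: not dominated.
D9: not dominated.

D1, D2, D4, D5, D6, D7, D8, D9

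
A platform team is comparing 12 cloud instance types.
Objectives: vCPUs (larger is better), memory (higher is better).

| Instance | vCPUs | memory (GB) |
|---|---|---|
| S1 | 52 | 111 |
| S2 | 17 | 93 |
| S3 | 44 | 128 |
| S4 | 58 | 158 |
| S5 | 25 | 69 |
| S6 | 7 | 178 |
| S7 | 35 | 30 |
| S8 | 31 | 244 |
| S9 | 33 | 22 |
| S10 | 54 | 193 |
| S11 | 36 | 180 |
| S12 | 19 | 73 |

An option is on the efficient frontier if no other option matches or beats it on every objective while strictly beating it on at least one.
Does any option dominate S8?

No

S1: worse on memory (111 vs 244).
S2: worse on vCPUs (17 vs 31).
S3: worse on memory (128 vs 244).
S4: worse on memory (158 vs 244).
S5: worse on vCPUs (25 vs 31).
S6: worse on vCPUs (7 vs 31).
S7: worse on memory (30 vs 244).
S9: worse on memory (22 vs 244).
S10: worse on memory (193 vs 244).
S11: worse on memory (180 vs 244).
S12: worse on vCPUs (19 vs 31).
No option is at least as good as S8 on every objective and strictly better on one.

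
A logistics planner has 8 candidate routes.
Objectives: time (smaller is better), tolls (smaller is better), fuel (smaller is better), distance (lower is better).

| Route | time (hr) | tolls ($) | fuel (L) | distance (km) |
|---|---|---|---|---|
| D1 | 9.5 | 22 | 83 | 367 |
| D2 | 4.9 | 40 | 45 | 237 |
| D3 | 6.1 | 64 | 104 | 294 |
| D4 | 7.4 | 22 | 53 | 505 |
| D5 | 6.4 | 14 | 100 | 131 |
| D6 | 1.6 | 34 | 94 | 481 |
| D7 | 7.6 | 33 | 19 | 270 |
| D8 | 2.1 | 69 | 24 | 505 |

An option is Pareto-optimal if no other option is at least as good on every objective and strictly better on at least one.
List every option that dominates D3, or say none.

D2

D2: time 4.9≤6.1, tolls 40≤64, fuel 45≤104, distance 237≤294 — dominates D3.
Others (D1, D4, D5, D6, D7, D8) are each worse than D3 on at least one objective.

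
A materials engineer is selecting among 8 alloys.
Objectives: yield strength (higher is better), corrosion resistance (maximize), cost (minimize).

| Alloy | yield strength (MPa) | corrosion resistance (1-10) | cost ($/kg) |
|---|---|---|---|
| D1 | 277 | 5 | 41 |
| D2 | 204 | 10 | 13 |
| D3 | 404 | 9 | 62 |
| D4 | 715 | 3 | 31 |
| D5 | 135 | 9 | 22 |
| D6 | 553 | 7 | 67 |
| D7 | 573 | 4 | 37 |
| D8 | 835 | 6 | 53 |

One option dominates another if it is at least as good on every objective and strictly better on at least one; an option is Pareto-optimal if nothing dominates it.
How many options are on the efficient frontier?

7

D1: not dominated.
D2: not dominated (best corrosion resistance).
D3: not dominated.
D4: not dominated.
D5: dominated by D2 (yield strength 204≥135, corrosion resistance 10≥9, cost 13≤22).
D6: not dominated.
D7: not dominated.
D8: not dominated (best yield strength).
Pareto-optimal: D1, D2, D3, D4, D6, D7, D8 → 7.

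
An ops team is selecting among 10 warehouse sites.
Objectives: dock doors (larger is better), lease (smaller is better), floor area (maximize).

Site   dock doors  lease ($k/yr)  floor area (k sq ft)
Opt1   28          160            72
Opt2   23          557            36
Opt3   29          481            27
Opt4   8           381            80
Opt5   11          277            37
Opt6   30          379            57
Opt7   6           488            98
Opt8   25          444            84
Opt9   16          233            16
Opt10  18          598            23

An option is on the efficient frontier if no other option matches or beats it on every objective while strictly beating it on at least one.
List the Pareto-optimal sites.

Opt1, Opt4, Opt6, Opt7, Opt8

Opt1: not dominated (best lease).
Opt2: dominated by Opt1 (dock doors 28≥23, lease 160≤557, floor area 72≥36).
Opt3: dominated by Opt6 (dock doors 30≥29, lease 379≤481, floor area 57≥27).
Opt4: not dominated.
Opt5: dominated by Opt1 (dock doors 28≥11, lease 160≤277, floor area 72≥37).
Opt6: not dominated (best dock doors).
Opt7: not dominated (best floor area).
Opt8: not dominated.
Opt9: dominated by Opt1 (dock doors 28≥16, lease 160≤233, floor area 72≥16).
Opt10: dominated by Opt1 (dock doors 28≥18, lease 160≤598, floor area 72≥23).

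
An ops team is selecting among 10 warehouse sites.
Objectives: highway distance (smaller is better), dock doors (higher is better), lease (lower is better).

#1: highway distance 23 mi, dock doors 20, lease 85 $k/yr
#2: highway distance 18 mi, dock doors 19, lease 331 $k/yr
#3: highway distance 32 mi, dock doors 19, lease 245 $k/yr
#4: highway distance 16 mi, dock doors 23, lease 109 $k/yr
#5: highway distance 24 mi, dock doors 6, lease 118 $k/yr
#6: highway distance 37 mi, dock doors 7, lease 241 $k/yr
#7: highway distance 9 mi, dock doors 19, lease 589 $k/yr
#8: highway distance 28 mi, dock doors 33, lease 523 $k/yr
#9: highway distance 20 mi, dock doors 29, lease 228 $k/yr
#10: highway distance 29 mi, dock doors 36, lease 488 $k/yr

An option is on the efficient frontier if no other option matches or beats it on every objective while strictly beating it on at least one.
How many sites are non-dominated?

#1: not dominated (best lease).
#2: dominated by #4 (highway distance 16≤18, dock doors 23≥19, lease 109≤331).
#3: dominated by #1 (highway distance 23≤32, dock doors 20≥19, lease 85≤245).
#4: not dominated.
#5: dominated by #1 (highway distance 23≤24, dock doors 20≥6, lease 85≤118).
#6: dominated by #1 (highway distance 23≤37, dock doors 20≥7, lease 85≤241).
#7: not dominated (best highway distance).
#8: not dominated.
#9: not dominated.
#10: not dominated (best dock doors).
Pareto-optimal: #1, #4, #7, #8, #9, #10 → 6.

6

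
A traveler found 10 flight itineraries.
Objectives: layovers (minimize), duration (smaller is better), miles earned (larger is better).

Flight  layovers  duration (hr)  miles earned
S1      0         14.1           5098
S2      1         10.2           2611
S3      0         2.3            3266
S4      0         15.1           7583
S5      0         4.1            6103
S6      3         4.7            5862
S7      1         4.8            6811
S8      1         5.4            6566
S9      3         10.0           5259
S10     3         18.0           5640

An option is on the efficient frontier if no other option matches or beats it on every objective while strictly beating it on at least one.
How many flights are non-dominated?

4

S1: dominated by S5 (layovers 0≤0, duration 4.1≤14.1, miles earned 6103≥5098).
S2: dominated by S3 (layovers 0≤1, duration 2.3≤10.2, miles earned 3266≥2611).
S3: not dominated (best duration).
S4: not dominated (best miles earned).
S5: not dominated.
S6: dominated by S5 (layovers 0≤3, duration 4.1≤4.7, miles earned 6103≥5862).
S7: not dominated.
S8: dominated by S7 (layovers 1≤1, duration 4.8≤5.4, miles earned 6811≥6566).
S9: dominated by S5 (layovers 0≤3, duration 4.1≤10.0, miles earned 6103≥5259).
S10: dominated by S4 (layovers 0≤3, duration 15.1≤18.0, miles earned 7583≥5640).
Pareto-optimal: S3, S4, S5, S7 → 4.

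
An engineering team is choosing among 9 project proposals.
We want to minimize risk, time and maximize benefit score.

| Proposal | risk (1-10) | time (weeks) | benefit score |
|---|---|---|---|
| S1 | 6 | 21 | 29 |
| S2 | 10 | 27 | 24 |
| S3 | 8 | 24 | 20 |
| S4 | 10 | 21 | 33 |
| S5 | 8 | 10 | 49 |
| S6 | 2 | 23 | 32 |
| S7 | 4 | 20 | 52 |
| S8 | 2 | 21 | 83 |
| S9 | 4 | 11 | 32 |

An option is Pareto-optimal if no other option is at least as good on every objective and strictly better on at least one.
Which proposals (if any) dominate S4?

S5: risk 8≤10, time 10≤21, benefit score 49≥33 — dominates S4.
S7: risk 4≤10, time 20≤21, benefit score 52≥33 — dominates S4.
S8: risk 2≤10, time 21≤21, benefit score 83≥33 — dominates S4.
Others (S1, S2, S3, S6, S9) are each worse than S4 on at least one objective.

S5, S7, S8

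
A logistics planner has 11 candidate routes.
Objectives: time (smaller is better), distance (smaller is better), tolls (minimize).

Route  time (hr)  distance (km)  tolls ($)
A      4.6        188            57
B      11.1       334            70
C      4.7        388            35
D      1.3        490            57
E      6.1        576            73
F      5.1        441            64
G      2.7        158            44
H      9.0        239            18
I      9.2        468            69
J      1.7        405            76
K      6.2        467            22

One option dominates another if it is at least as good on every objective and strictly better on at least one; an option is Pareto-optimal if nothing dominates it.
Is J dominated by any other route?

No

A: worse on time (4.6 vs 1.7).
B: worse on time (11.1 vs 1.7).
C: worse on time (4.7 vs 1.7).
D: worse on distance (490 vs 405).
E: worse on time (6.1 vs 1.7).
F: worse on time (5.1 vs 1.7).
G: worse on time (2.7 vs 1.7).
H: worse on time (9.0 vs 1.7).
I: worse on time (9.2 vs 1.7).
K: worse on time (6.2 vs 1.7).
No option is at least as good as J on every objective and strictly better on one.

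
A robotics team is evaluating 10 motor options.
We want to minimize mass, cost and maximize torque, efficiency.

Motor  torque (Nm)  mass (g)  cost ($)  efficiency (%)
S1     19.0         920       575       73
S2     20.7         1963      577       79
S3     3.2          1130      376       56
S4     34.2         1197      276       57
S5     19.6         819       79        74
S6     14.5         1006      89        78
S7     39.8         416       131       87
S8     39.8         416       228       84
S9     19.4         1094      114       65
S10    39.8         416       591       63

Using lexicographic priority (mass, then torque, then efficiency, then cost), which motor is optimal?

First minimize mass: best is 416, kept {S7, S8, S10}.
Then maximize torque: best is 39.8, kept {S7, S8, S10}.
Then maximize efficiency: best is 87, kept {S7}.

S7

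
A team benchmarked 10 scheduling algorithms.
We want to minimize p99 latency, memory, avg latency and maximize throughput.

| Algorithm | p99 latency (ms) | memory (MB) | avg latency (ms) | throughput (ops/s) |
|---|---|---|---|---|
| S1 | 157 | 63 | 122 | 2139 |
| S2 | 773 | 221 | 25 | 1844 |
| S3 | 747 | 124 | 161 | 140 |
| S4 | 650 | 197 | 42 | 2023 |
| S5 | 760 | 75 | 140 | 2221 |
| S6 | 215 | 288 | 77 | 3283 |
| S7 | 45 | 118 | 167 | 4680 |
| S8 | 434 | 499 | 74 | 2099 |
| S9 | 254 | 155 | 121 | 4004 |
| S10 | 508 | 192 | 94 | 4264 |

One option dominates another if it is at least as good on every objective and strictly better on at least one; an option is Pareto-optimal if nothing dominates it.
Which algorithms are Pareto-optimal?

S1, S2, S4, S5, S6, S7, S8, S9, S10

S1: not dominated (best memory).
S2: not dominated (best avg latency).
S3: dominated by S1 (p99 latency 157≤747, memory 63≤124, avg latency 122≤161, throughput 2139≥140).
S4: not dominated.
S5: not dominated.
S6: not dominated.
S7: not dominated (best p99 latency).
S8: not dominated.
S9: not dominated.
S10: not dominated.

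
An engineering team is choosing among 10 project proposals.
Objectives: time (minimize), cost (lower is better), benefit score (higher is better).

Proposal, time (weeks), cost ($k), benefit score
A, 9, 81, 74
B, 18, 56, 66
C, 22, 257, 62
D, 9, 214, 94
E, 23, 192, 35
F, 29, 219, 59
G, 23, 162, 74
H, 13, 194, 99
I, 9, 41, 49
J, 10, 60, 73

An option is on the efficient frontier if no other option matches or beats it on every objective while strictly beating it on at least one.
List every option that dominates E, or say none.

A: time 9≤23, cost 81≤192, benefit score 74≥35 — dominates E.
B: time 18≤23, cost 56≤192, benefit score 66≥35 — dominates E.
G: time 23≤23, cost 162≤192, benefit score 74≥35 — dominates E.
I: time 9≤23, cost 41≤192, benefit score 49≥35 — dominates E.
J: time 10≤23, cost 60≤192, benefit score 73≥35 — dominates E.
Others (C, D, F, H) are each worse than E on at least one objective.

A, B, G, I, J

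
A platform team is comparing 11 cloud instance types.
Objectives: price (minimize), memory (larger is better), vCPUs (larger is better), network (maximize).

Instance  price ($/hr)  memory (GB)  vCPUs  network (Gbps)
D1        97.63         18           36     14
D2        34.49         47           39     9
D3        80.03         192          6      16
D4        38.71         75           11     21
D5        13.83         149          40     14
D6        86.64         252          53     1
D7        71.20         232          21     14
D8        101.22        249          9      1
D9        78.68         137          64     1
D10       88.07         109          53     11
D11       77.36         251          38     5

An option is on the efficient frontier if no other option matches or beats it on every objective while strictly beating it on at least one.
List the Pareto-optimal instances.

D1: dominated by D5 (price 13.83≤97.63, memory 149≥18, vCPUs 40≥36, network 14≥14).
D2: dominated by D5 (price 13.83≤34.49, memory 149≥47, vCPUs 40≥39, network 14≥9).
D3: not dominated.
D4: not dominated (best network).
D5: not dominated (best price).
D6: not dominated (best memory).
D7: not dominated.
D8: dominated by D6 (price 86.64≤101.22, memory 252≥249, vCPUs 53≥9, network 1≥1).
D9: not dominated (best vCPUs).
D10: not dominated.
D11: not dominated.

D3, D4, D5, D6, D7, D9, D10, D11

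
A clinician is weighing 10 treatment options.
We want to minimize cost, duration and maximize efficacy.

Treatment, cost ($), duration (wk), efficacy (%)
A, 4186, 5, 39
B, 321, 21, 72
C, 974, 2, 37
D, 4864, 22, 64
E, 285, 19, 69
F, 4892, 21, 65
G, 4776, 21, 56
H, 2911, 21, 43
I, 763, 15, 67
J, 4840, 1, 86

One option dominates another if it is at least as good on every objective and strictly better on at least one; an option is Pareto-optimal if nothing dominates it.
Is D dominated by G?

No

G vs D: G is worse on efficacy (56 vs 64), so it does not dominate D.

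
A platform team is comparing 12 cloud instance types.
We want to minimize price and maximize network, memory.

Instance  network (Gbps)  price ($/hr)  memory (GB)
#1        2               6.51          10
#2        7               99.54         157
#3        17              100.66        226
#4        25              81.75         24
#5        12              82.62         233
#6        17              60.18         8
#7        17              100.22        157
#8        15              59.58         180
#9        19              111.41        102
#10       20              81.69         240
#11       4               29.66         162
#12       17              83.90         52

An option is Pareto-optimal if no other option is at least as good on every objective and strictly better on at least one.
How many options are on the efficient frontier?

#1: not dominated (best price).
#2: dominated by #5 (network 12≥7, price 82.62≤99.54, memory 233≥157).
#3: dominated by #10 (network 20≥17, price 81.69≤100.66, memory 240≥226).
#4: not dominated (best network).
#5: dominated by #10 (network 20≥12, price 81.69≤82.62, memory 240≥233).
#6: not dominated.
#7: dominated by #10 (network 20≥17, price 81.69≤100.22, memory 240≥157).
#8: not dominated.
#9: dominated by #10 (network 20≥19, price 81.69≤111.41, memory 240≥102).
#10: not dominated (best memory).
#11: not dominated.
#12: dominated by #10 (network 20≥17, price 81.69≤83.90, memory 240≥52).
Pareto-optimal: #1, #4, #6, #8, #10, #11 → 6.

6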